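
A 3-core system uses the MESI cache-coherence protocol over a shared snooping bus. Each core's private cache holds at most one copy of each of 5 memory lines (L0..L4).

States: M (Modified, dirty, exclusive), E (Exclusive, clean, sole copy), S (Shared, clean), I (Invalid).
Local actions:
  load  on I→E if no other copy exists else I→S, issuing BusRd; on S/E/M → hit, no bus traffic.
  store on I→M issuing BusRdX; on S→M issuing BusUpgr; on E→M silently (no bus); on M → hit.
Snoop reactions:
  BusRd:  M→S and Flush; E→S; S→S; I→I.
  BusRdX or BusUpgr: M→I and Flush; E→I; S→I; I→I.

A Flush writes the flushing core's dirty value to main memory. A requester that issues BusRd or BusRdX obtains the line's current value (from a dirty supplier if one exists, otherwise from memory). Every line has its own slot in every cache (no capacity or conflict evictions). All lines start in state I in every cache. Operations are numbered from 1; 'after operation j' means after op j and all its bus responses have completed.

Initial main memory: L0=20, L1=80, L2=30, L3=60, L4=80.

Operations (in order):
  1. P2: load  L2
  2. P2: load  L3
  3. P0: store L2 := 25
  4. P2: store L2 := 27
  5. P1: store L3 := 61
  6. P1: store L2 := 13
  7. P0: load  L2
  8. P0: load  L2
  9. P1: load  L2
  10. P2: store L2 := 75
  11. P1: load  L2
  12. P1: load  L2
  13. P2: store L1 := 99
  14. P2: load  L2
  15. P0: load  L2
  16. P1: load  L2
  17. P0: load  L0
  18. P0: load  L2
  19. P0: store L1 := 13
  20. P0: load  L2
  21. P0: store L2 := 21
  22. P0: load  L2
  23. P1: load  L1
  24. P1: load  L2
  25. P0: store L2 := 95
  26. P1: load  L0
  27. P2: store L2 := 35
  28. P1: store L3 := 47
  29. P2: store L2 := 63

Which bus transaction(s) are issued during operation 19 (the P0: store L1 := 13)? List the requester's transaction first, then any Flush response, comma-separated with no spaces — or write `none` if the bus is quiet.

bus = BusRdX,Flush

step 1: P2: load  L2  ⟶  IIE  (L2)  txn=BusRd  M[L2]=30
step 2: P2: load  L3  ⟶  IIE  (L3)  txn=BusRd  M[L3]=60
step 3: P0: store L2 := 25  ⟶  MII  (L2)  txn=BusRdX  M[L2]=30
step 4: P2: store L2 := 27  ⟶  IIM  (L2)  txn=BusRdX+Flush  M[L2]=25
step 5: P1: store L3 := 61  ⟶  IMI  (L3)  txn=BusRdX  M[L3]=60
step 6: P1: store L2 := 13  ⟶  IMI  (L2)  txn=BusRdX+Flush  M[L2]=27
step 7: P0: load  L2  ⟶  SSI  (L2)  txn=BusRd+Flush  M[L2]=13
step 8: P0: load  L2  ⟶  SSI  (L2)  txn=∅  M[L2]=13
step 9: P1: load  L2  ⟶  SSI  (L2)  txn=∅  M[L2]=13
step 10: P2: store L2 := 75  ⟶  IIM  (L2)  txn=BusRdX  M[L2]=13
step 11: P1: load  L2  ⟶  ISS  (L2)  txn=BusRd+Flush  M[L2]=75
step 12: P1: load  L2  ⟶  ISS  (L2)  txn=∅  M[L2]=75
step 13: P2: store L1 := 99  ⟶  IIM  (L1)  txn=BusRdX  M[L1]=80
step 14: P2: load  L2  ⟶  ISS  (L2)  txn=∅  M[L2]=75
step 15: P0: load  L2  ⟶  SSS  (L2)  txn=BusRd  M[L2]=75
step 16: P1: load  L2  ⟶  SSS  (L2)  txn=∅  M[L2]=75
step 17: P0: load  L0  ⟶  EII  (L0)  txn=BusRd  M[L0]=20
step 18: P0: load  L2  ⟶  SSS  (L2)  txn=∅  M[L2]=75
step 19: P0: store L1 := 13  ⟶  MII  (L1)  txn=BusRdX+Flush  M[L1]=99
step 20: P0: load  L2  ⟶  SSS  (L2)  txn=∅  M[L2]=75
step 21: P0: store L2 := 21  ⟶  MII  (L2)  txn=BusUpgr  M[L2]=75
step 22: P0: load  L2  ⟶  MII  (L2)  txn=∅  M[L2]=75
step 23: P1: load  L1  ⟶  SSI  (L1)  txn=BusRd+Flush  M[L1]=13
step 24: P1: load  L2  ⟶  SSI  (L2)  txn=BusRd+Flush  M[L2]=21
step 25: P0: store L2 := 95  ⟶  MII  (L2)  txn=BusUpgr  M[L2]=21
step 26: P1: load  L0  ⟶  SSI  (L0)  txn=BusRd  M[L0]=20
step 27: P2: store L2 := 35  ⟶  IIM  (L2)  txn=BusRdX+Flush  M[L2]=95
step 28: P1: store L3 := 47  ⟶  IMI  (L3)  txn=∅  M[L3]=60
step 29: P2: store L2 := 63  ⟶  IIM  (L2)  txn=∅  M[L2]=95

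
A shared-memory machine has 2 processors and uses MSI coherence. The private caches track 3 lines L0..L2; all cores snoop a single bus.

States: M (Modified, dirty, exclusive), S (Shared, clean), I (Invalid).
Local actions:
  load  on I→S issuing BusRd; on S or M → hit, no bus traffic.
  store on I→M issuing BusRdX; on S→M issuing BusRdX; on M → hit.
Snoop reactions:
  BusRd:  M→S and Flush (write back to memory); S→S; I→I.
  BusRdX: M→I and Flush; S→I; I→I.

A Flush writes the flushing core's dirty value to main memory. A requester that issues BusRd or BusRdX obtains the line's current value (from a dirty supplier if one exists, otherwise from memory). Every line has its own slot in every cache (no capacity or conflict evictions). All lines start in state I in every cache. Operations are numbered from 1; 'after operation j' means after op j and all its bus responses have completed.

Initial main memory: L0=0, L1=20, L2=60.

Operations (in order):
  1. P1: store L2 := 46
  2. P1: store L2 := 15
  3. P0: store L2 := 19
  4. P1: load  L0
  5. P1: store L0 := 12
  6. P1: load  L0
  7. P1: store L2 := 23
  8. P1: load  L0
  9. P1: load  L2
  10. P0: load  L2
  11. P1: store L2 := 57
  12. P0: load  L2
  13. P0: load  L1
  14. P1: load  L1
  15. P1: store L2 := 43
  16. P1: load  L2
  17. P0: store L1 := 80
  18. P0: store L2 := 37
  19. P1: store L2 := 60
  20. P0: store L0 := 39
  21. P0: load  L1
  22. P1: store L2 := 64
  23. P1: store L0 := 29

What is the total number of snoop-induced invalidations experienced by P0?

1. P1: store L2 := 46  bus=[BusRdX]  L2: P0=I P1=M  mem[L2]=60
2. P1: store L2 := 15  bus=[-]  L2: P0=I P1=M  mem[L2]=60
3. P0: store L2 := 19  bus=[BusRdX,Flush]  L2: P0=M P1=I  mem[L2]=15
4. P1: load  L0  bus=[BusRd]  L0: P0=I P1=S  mem[L0]=0
5. P1: store L0 := 12  bus=[BusRdX]  L0: P0=I P1=M  mem[L0]=0
6. P1: load  L0  bus=[-]  L0: P0=I P1=M  mem[L0]=0
7. P1: store L2 := 23  bus=[BusRdX,Flush]  L2: P0=I P1=M  mem[L2]=19
8. P1: load  L0  bus=[-]  L0: P0=I P1=M  mem[L0]=0
9. P1: load  L2  bus=[-]  L2: P0=I P1=M  mem[L2]=19
10. P0: load  L2  bus=[BusRd,Flush]  L2: P0=S P1=S  mem[L2]=23
11. P1: store L2 := 57  bus=[BusRdX]  L2: P0=I P1=M  mem[L2]=23
12. P0: load  L2  bus=[BusRd,Flush]  L2: P0=S P1=S  mem[L2]=57
13. P0: load  L1  bus=[BusRd]  L1: P0=S P1=I  mem[L1]=20
14. P1: load  L1  bus=[BusRd]  L1: P0=S P1=S  mem[L1]=20
15. P1: store L2 := 43  bus=[BusRdX]  L2: P0=I P1=M  mem[L2]=57
16. P1: load  L2  bus=[-]  L2: P0=I P1=M  mem[L2]=57
17. P0: store L1 := 80  bus=[BusRdX]  L1: P0=M P1=I  mem[L1]=20
18. P0: store L2 := 37  bus=[BusRdX,Flush]  L2: P0=M P1=I  mem[L2]=43
19. P1: store L2 := 60  bus=[BusRdX,Flush]  L2: P0=I P1=M  mem[L2]=37
20. P0: store L0 := 39  bus=[BusRdX,Flush]  L0: P0=M P1=I  mem[L0]=12
21. P0: load  L1  bus=[-]  L1: P0=M P1=I  mem[L1]=20
22. P1: store L2 := 64  bus=[-]  L2: P0=I P1=M  mem[L2]=37
23. P1: store L0 := 29  bus=[BusRdX,Flush]  L0: P0=I P1=M  mem[L0]=39

invalidations = 5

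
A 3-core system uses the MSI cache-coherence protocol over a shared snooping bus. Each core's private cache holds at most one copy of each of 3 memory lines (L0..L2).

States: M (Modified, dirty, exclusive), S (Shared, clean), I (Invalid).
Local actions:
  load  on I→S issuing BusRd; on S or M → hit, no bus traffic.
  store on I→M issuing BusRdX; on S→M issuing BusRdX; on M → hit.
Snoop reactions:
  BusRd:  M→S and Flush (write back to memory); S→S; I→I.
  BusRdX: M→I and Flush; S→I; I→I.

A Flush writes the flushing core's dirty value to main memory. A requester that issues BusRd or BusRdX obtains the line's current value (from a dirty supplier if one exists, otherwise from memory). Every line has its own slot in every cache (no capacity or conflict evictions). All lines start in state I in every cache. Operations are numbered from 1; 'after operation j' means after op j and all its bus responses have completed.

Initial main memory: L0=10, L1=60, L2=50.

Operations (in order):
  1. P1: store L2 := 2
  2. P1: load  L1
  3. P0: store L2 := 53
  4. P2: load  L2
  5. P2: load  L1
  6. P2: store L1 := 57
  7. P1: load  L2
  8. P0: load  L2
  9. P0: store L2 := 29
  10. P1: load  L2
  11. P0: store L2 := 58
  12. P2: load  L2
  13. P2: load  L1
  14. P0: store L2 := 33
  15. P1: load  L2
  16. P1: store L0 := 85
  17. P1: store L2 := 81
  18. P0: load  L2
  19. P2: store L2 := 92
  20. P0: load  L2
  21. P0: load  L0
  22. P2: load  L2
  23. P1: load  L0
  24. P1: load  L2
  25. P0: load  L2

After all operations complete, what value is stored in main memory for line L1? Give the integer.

1. P1: store L2 := 2  bus=[BusRdX]  L2: P0=I P1=M P2=I  mem[L2]=50
2. P1: load  L1  bus=[BusRd]  L1: P0=I P1=S P2=I  mem[L1]=60
3. P0: store L2 := 53  bus=[BusRdX,Flush]  L2: P0=M P1=I P2=I  mem[L2]=2
4. P2: load  L2  bus=[BusRd,Flush]  L2: P0=S P1=I P2=S  mem[L2]=53
5. P2: load  L1  bus=[BusRd]  L1: P0=I P1=S P2=S  mem[L1]=60
6. P2: store L1 := 57  bus=[BusRdX]  L1: P0=I P1=I P2=M  mem[L1]=60
7. P1: load  L2  bus=[BusRd]  L2: P0=S P1=S P2=S  mem[L2]=53
8. P0: load  L2  bus=[-]  L2: P0=S P1=S P2=S  mem[L2]=53
9. P0: store L2 := 29  bus=[BusRdX]  L2: P0=M P1=I P2=I  mem[L2]=53
10. P1: load  L2  bus=[BusRd,Flush]  L2: P0=S P1=S P2=I  mem[L2]=29
11. P0: store L2 := 58  bus=[BusRdX]  L2: P0=M P1=I P2=I  mem[L2]=29
12. P2: load  L2  bus=[BusRd,Flush]  L2: P0=S P1=I P2=S  mem[L2]=58
13. P2: load  L1  bus=[-]  L1: P0=I P1=I P2=M  mem[L1]=60
14. P0: store L2 := 33  bus=[BusRdX]  L2: P0=M P1=I P2=I  mem[L2]=58
15. P1: load  L2  bus=[BusRd,Flush]  L2: P0=S P1=S P2=I  mem[L2]=33
16. P1: store L0 := 85  bus=[BusRdX]  L0: P0=I P1=M P2=I  mem[L0]=10
17. P1: store L2 := 81  bus=[BusRdX]  L2: P0=I P1=M P2=I  mem[L2]=33
18. P0: load  L2  bus=[BusRd,Flush]  L2: P0=S P1=S P2=I  mem[L2]=81
19. P2: store L2 := 92  bus=[BusRdX]  L2: P0=I P1=I P2=M  mem[L2]=81
20. P0: load  L2  bus=[BusRd,Flush]  L2: P0=S P1=I P2=S  mem[L2]=92
21. P0: load  L0  bus=[BusRd,Flush]  L0: P0=S P1=S P2=I  mem[L0]=85
22. P2: load  L2  bus=[-]  L2: P0=S P1=I P2=S  mem[L2]=92
23. P1: load  L0  bus=[-]  L0: P0=S P1=S P2=I  mem[L0]=85
24. P1: load  L2  bus=[BusRd]  L2: P0=S P1=S P2=S  mem[L2]=92
25. P0: load  L2  bus=[-]  L2: P0=S P1=S P2=S  mem[L2]=92

memory[L1] = 60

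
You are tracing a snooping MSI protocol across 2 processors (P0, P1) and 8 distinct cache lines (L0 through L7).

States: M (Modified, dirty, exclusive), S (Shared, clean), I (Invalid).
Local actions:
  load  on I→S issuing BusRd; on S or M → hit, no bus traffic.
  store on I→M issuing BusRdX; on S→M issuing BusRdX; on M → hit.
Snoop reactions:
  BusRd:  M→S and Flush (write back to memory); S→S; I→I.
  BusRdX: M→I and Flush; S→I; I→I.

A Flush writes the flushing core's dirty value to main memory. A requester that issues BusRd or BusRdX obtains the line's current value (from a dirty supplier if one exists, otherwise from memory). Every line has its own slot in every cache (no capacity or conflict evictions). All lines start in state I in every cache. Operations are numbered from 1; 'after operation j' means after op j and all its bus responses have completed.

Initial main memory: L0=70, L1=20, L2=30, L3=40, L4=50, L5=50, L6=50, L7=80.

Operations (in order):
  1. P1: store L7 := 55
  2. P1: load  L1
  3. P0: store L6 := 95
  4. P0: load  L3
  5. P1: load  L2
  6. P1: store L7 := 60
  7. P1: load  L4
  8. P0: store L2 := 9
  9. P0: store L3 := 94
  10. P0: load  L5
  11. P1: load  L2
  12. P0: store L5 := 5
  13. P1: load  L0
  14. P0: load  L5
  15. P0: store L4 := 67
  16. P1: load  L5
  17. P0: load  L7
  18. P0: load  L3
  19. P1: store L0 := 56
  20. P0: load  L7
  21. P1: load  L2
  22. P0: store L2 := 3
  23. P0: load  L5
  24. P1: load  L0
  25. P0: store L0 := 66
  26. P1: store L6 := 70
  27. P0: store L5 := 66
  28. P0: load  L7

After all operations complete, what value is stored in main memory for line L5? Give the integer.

step 1: P1: store L7 := 55  ⟶  IM  (L7)  txn=BusRdX  M[L7]=80
step 2: P1: load  L1  ⟶  IS  (L1)  txn=BusRd  M[L1]=20
step 3: P0: store L6 := 95  ⟶  MI  (L6)  txn=BusRdX  M[L6]=50
step 4: P0: load  L3  ⟶  SI  (L3)  txn=BusRd  M[L3]=40
step 5: P1: load  L2  ⟶  IS  (L2)  txn=BusRd  M[L2]=30
step 6: P1: store L7 := 60  ⟶  IM  (L7)  txn=∅  M[L7]=80
step 7: P1: load  L4  ⟶  IS  (L4)  txn=BusRd  M[L4]=50
step 8: P0: store L2 := 9  ⟶  MI  (L2)  txn=BusRdX  M[L2]=30
step 9: P0: store L3 := 94  ⟶  MI  (L3)  txn=BusRdX  M[L3]=40
step 10: P0: load  L5  ⟶  SI  (L5)  txn=BusRd  M[L5]=50
step 11: P1: load  L2  ⟶  SS  (L2)  txn=BusRd+Flush  M[L2]=9
step 12: P0: store L5 := 5  ⟶  MI  (L5)  txn=BusRdX  M[L5]=50
step 13: P1: load  L0  ⟶  IS  (L0)  txn=BusRd  M[L0]=70
step 14: P0: load  L5  ⟶  MI  (L5)  txn=∅  M[L5]=50
step 15: P0: store L4 := 67  ⟶  MI  (L4)  txn=BusRdX  M[L4]=50
step 16: P1: load  L5  ⟶  SS  (L5)  txn=BusRd+Flush  M[L5]=5
step 17: P0: load  L7  ⟶  SS  (L7)  txn=BusRd+Flush  M[L7]=60
step 18: P0: load  L3  ⟶  MI  (L3)  txn=∅  M[L3]=40
step 19: P1: store L0 := 56  ⟶  IM  (L0)  txn=BusRdX  M[L0]=70
step 20: P0: load  L7  ⟶  SS  (L7)  txn=∅  M[L7]=60
step 21: P1: load  L2  ⟶  SS  (L2)  txn=∅  M[L2]=9
step 22: P0: store L2 := 3  ⟶  MI  (L2)  txn=BusRdX  M[L2]=9
step 23: P0: load  L5  ⟶  SS  (L5)  txn=∅  M[L5]=5
step 24: P1: load  L0  ⟶  IM  (L0)  txn=∅  M[L0]=70
step 25: P0: store L0 := 66  ⟶  MI  (L0)  txn=BusRdX+Flush  M[L0]=56
step 26: P1: store L6 := 70  ⟶  IM  (L6)  txn=BusRdX+Flush  M[L6]=95
step 27: P0: store L5 := 66  ⟶  MI  (L5)  txn=BusRdX  M[L5]=5
step 28: P0: load  L7  ⟶  SS  (L7)  txn=∅  M[L7]=60

memory[L5] = 5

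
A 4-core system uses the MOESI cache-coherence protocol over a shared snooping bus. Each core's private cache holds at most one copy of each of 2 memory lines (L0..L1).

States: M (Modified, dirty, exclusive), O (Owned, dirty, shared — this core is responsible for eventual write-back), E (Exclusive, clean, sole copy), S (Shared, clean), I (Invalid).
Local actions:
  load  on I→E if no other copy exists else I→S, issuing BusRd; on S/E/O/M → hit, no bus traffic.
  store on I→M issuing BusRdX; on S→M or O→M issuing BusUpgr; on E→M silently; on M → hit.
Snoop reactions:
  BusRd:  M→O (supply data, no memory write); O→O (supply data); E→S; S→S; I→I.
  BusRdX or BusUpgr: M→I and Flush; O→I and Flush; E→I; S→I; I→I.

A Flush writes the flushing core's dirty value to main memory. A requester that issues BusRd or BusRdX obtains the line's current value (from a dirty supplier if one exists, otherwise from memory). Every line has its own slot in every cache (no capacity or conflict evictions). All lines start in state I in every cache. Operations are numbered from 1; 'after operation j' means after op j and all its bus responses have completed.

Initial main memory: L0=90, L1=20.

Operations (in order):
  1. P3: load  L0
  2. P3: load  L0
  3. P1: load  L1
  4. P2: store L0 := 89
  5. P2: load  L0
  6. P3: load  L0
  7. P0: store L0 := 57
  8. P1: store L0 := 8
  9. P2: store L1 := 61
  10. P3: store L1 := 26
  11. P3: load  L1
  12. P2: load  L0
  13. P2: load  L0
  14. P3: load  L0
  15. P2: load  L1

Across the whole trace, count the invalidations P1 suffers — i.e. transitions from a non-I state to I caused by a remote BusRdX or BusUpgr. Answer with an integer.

invalidations = 1

[1] P3: load  L0 | P0:I, P1:I, P2:I, P3:E(90) | bus: BusRd
[2] P3: load  L0 | P0:I, P1:I, P2:I, P3:E(90) | bus: none
[3] P1: load  L1 | P0:I, P1:E(20), P2:I, P3:I | bus: BusRd
[4] P2: store L0 := 89 | P0:I, P1:I, P2:M(89), P3:I | bus: BusRdX
[5] P2: load  L0 | P0:I, P1:I, P2:M(89), P3:I | bus: none
[6] P3: load  L0 | P0:I, P1:I, P2:O(89), P3:S(89) | bus: BusRd
[7] P0: store L0 := 57 | P0:M(57), P1:I, P2:I, P3:I | bus: BusRdX,Flush
[8] P1: store L0 := 8 | P0:I, P1:M(8), P2:I, P3:I | bus: BusRdX,Flush
[9] P2: store L1 := 61 | P0:I, P1:I, P2:M(61), P3:I | bus: BusRdX
[10] P3: store L1 := 26 | P0:I, P1:I, P2:I, P3:M(26) | bus: BusRdX,Flush
[11] P3: load  L1 | P0:I, P1:I, P2:I, P3:M(26) | bus: none
[12] P2: load  L0 | P0:I, P1:O(8), P2:S(8), P3:I | bus: BusRd
[13] P2: load  L0 | P0:I, P1:O(8), P2:S(8), P3:I | bus: none
[14] P3: load  L0 | P0:I, P1:O(8), P2:S(8), P3:S(8) | bus: BusRd
[15] P2: load  L1 | P0:I, P1:I, P2:S(26), P3:O(26) | bus: BusRd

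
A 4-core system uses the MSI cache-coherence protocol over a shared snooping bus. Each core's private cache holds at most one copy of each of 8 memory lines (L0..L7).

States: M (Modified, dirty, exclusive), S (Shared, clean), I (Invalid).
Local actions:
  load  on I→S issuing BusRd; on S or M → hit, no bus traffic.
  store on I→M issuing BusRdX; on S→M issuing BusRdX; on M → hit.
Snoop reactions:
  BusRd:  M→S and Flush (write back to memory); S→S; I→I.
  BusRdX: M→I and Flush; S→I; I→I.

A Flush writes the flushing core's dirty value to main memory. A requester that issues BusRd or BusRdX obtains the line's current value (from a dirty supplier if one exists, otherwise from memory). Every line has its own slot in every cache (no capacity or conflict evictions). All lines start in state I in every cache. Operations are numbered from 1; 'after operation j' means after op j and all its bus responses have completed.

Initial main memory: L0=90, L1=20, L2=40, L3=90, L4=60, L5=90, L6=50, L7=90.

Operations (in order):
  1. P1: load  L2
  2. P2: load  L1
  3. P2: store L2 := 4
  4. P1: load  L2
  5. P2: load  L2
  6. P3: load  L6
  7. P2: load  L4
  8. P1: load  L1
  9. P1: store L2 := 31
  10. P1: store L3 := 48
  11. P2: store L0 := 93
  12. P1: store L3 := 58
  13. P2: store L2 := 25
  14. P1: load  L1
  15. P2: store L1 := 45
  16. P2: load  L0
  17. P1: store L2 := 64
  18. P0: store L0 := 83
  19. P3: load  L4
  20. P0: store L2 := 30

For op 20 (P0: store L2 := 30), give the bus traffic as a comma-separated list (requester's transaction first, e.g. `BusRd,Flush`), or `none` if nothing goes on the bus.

1. P1: load  L2  bus=[BusRd]  L2: P0=I P1=S P2=I P3=I  mem[L2]=40
2. P2: load  L1  bus=[BusRd]  L1: P0=I P1=I P2=S P3=I  mem[L1]=20
3. P2: store L2 := 4  bus=[BusRdX]  L2: P0=I P1=I P2=M P3=I  mem[L2]=40
4. P1: load  L2  bus=[BusRd,Flush]  L2: P0=I P1=S P2=S P3=I  mem[L2]=4
5. P2: load  L2  bus=[-]  L2: P0=I P1=S P2=S P3=I  mem[L2]=4
6. P3: load  L6  bus=[BusRd]  L6: P0=I P1=I P2=I P3=S  mem[L6]=50
7. P2: load  L4  bus=[BusRd]  L4: P0=I P1=I P2=S P3=I  mem[L4]=60
8. P1: load  L1  bus=[BusRd]  L1: P0=I P1=S P2=S P3=I  mem[L1]=20
9. P1: store L2 := 31  bus=[BusRdX]  L2: P0=I P1=M P2=I P3=I  mem[L2]=4
10. P1: store L3 := 48  bus=[BusRdX]  L3: P0=I P1=M P2=I P3=I  mem[L3]=90
11. P2: store L0 := 93  bus=[BusRdX]  L0: P0=I P1=I P2=M P3=I  mem[L0]=90
12. P1: store L3 := 58  bus=[-]  L3: P0=I P1=M P2=I P3=I  mem[L3]=90
13. P2: store L2 := 25  bus=[BusRdX,Flush]  L2: P0=I P1=I P2=M P3=I  mem[L2]=31
14. P1: load  L1  bus=[-]  L1: P0=I P1=S P2=S P3=I  mem[L1]=20
15. P2: store L1 := 45  bus=[BusRdX]  L1: P0=I P1=I P2=M P3=I  mem[L1]=20
16. P2: load  L0  bus=[-]  L0: P0=I P1=I P2=M P3=I  mem[L0]=90
17. P1: store L2 := 64  bus=[BusRdX,Flush]  L2: P0=I P1=M P2=I P3=I  mem[L2]=25
18. P0: store L0 := 83  bus=[BusRdX,Flush]  L0: P0=M P1=I P2=I P3=I  mem[L0]=93
19. P3: load  L4  bus=[BusRd]  L4: P0=I P1=I P2=S P3=S  mem[L4]=60
20. P0: store L2 := 30  bus=[BusRdX,Flush]  L2: P0=M P1=I P2=I P3=I  mem[L2]=64

bus = BusRdX,Flush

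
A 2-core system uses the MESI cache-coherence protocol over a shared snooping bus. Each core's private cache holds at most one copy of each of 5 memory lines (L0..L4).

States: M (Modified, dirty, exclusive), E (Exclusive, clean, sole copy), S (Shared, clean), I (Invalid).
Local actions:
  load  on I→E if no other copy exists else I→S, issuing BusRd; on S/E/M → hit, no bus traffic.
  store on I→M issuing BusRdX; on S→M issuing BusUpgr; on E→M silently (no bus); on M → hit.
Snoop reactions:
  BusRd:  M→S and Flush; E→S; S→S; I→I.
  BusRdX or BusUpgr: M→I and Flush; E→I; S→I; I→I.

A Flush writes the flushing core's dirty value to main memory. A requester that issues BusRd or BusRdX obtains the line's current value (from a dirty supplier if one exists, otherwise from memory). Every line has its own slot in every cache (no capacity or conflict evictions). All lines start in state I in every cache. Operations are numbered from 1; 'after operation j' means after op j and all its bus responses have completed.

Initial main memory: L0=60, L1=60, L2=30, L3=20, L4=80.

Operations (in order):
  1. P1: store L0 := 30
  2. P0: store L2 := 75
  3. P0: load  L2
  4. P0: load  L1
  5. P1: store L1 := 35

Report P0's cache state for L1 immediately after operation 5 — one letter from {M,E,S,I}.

state = I

  op1 P1: store L0 := 30 → I/M on L0; bus BusRdX; mem=60
  op2 P0: store L2 := 75 → M/I on L2; bus BusRdX; mem=30
  op3 P0: load  L2 → M/I on L2; bus (none); mem=30
  op4 P0: load  L1 → E/I on L1; bus BusRd; mem=60
  op5 P1: store L1 := 35 → I/M on L1; bus BusRdX; mem=60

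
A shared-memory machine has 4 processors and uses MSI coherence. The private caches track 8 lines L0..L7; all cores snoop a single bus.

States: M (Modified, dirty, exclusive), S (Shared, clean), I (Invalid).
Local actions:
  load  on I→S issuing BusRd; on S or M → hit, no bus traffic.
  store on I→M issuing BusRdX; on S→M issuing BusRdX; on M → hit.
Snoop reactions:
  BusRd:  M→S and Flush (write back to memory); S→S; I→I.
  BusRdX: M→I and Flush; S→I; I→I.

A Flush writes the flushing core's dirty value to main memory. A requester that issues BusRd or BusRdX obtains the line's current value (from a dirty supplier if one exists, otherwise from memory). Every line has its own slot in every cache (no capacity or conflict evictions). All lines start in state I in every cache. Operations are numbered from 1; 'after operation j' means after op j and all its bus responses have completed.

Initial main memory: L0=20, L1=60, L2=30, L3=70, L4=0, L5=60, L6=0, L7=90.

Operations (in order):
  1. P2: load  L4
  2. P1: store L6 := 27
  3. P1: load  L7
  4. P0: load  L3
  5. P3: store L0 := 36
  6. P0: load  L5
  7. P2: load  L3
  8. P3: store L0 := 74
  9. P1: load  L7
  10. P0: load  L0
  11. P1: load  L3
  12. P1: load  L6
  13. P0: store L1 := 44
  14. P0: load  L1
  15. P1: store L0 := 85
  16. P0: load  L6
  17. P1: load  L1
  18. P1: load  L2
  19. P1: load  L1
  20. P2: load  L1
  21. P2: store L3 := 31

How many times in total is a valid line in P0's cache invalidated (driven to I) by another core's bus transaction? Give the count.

step 1: P2: load  L4  ⟶  IISI  (L4)  txn=BusRd  M[L4]=0
step 2: P1: store L6 := 27  ⟶  IMII  (L6)  txn=BusRdX  M[L6]=0
step 3: P1: load  L7  ⟶  ISII  (L7)  txn=BusRd  M[L7]=90
step 4: P0: load  L3  ⟶  SIII  (L3)  txn=BusRd  M[L3]=70
step 5: P3: store L0 := 36  ⟶  IIIM  (L0)  txn=BusRdX  M[L0]=20
step 6: P0: load  L5  ⟶  SIII  (L5)  txn=BusRd  M[L5]=60
step 7: P2: load  L3  ⟶  SISI  (L3)  txn=BusRd  M[L3]=70
step 8: P3: store L0 := 74  ⟶  IIIM  (L0)  txn=∅  M[L0]=20
step 9: P1: load  L7  ⟶  ISII  (L7)  txn=∅  M[L7]=90
step 10: P0: load  L0  ⟶  SIIS  (L0)  txn=BusRd+Flush  M[L0]=74
step 11: P1: load  L3  ⟶  SSSI  (L3)  txn=BusRd  M[L3]=70
step 12: P1: load  L6  ⟶  IMII  (L6)  txn=∅  M[L6]=0
step 13: P0: store L1 := 44  ⟶  MIII  (L1)  txn=BusRdX  M[L1]=60
step 14: P0: load  L1  ⟶  MIII  (L1)  txn=∅  M[L1]=60
step 15: P1: store L0 := 85  ⟶  IMII  (L0)  txn=BusRdX  M[L0]=74
step 16: P0: load  L6  ⟶  SSII  (L6)  txn=BusRd+Flush  M[L6]=27
step 17: P1: load  L1  ⟶  SSII  (L1)  txn=BusRd+Flush  M[L1]=44
step 18: P1: load  L2  ⟶  ISII  (L2)  txn=BusRd  M[L2]=30
step 19: P1: load  L1  ⟶  SSII  (L1)  txn=∅  M[L1]=44
step 20: P2: load  L1  ⟶  SSSI  (L1)  txn=BusRd  M[L1]=44
step 21: P2: store L3 := 31  ⟶  IIMI  (L3)  txn=BusRdX  M[L3]=70

invalidations = 2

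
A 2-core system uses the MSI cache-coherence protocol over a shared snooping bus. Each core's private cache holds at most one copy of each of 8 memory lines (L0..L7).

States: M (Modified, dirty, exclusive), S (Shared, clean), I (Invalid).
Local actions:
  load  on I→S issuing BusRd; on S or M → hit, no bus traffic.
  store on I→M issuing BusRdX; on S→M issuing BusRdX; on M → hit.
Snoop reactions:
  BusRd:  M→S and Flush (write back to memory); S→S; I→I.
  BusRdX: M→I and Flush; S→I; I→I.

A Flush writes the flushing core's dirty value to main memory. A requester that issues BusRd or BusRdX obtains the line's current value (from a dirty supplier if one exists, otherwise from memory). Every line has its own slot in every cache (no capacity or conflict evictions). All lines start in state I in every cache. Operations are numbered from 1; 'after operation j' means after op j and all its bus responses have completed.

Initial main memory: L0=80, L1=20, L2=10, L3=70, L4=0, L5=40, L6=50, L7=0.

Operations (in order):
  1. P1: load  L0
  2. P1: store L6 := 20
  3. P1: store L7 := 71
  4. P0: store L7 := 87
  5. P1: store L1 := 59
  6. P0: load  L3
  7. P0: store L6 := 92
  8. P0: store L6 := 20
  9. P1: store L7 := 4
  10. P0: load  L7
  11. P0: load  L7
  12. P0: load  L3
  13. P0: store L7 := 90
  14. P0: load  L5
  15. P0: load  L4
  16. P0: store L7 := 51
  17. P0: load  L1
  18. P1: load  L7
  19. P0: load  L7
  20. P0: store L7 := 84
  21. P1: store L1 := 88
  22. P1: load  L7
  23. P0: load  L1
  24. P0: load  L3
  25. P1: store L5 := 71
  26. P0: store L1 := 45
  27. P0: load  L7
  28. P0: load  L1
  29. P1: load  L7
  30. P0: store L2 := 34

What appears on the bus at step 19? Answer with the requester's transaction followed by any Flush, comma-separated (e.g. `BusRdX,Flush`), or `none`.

bus = none

step 1: P1: load  L0  ⟶  IS  (L0)  txn=BusRd  M[L0]=80
step 2: P1: store L6 := 20  ⟶  IM  (L6)  txn=BusRdX  M[L6]=50
step 3: P1: store L7 := 71  ⟶  IM  (L7)  txn=BusRdX  M[L7]=0
step 4: P0: store L7 := 87  ⟶  MI  (L7)  txn=BusRdX+Flush  M[L7]=71
step 5: P1: store L1 := 59  ⟶  IM  (L1)  txn=BusRdX  M[L1]=20
step 6: P0: load  L3  ⟶  SI  (L3)  txn=BusRd  M[L3]=70
step 7: P0: store L6 := 92  ⟶  MI  (L6)  txn=BusRdX+Flush  M[L6]=20
step 8: P0: store L6 := 20  ⟶  MI  (L6)  txn=∅  M[L6]=20
step 9: P1: store L7 := 4  ⟶  IM  (L7)  txn=BusRdX+Flush  M[L7]=87
step 10: P0: load  L7  ⟶  SS  (L7)  txn=BusRd+Flush  M[L7]=4
step 11: P0: load  L7  ⟶  SS  (L7)  txn=∅  M[L7]=4
step 12: P0: load  L3  ⟶  SI  (L3)  txn=∅  M[L3]=70
step 13: P0: store L7 := 90  ⟶  MI  (L7)  txn=BusRdX  M[L7]=4
step 14: P0: load  L5  ⟶  SI  (L5)  txn=BusRd  M[L5]=40
step 15: P0: load  L4  ⟶  SI  (L4)  txn=BusRd  M[L4]=0
step 16: P0: store L7 := 51  ⟶  MI  (L7)  txn=∅  M[L7]=4
step 17: P0: load  L1  ⟶  SS  (L1)  txn=BusRd+Flush  M[L1]=59
step 18: P1: load  L7  ⟶  SS  (L7)  txn=BusRd+Flush  M[L7]=51
step 19: P0: load  L7  ⟶  SS  (L7)  txn=∅  M[L7]=51
step 20: P0: store L7 := 84  ⟶  MI  (L7)  txn=BusRdX  M[L7]=51
step 21: P1: store L1 := 88  ⟶  IM  (L1)  txn=BusRdX  M[L1]=59
step 22: P1: load  L7  ⟶  SS  (L7)  txn=BusRd+Flush  M[L7]=84
step 23: P0: load  L1  ⟶  SS  (L1)  txn=BusRd+Flush  M[L1]=88
step 24: P0: load  L3  ⟶  SI  (L3)  txn=∅  M[L3]=70
step 25: P1: store L5 := 71  ⟶  IM  (L5)  txn=BusRdX  M[L5]=40
step 26: P0: store L1 := 45  ⟶  MI  (L1)  txn=BusRdX  M[L1]=88
step 27: P0: load  L7  ⟶  SS  (L7)  txn=∅  M[L7]=84
step 28: P0: load  L1  ⟶  MI  (L1)  txn=∅  M[L1]=88
step 29: P1: load  L7  ⟶  SS  (L7)  txn=∅  M[L7]=84
step 30: P0: store L2 := 34  ⟶  MI  (L2)  txn=BusRdX  M[L2]=10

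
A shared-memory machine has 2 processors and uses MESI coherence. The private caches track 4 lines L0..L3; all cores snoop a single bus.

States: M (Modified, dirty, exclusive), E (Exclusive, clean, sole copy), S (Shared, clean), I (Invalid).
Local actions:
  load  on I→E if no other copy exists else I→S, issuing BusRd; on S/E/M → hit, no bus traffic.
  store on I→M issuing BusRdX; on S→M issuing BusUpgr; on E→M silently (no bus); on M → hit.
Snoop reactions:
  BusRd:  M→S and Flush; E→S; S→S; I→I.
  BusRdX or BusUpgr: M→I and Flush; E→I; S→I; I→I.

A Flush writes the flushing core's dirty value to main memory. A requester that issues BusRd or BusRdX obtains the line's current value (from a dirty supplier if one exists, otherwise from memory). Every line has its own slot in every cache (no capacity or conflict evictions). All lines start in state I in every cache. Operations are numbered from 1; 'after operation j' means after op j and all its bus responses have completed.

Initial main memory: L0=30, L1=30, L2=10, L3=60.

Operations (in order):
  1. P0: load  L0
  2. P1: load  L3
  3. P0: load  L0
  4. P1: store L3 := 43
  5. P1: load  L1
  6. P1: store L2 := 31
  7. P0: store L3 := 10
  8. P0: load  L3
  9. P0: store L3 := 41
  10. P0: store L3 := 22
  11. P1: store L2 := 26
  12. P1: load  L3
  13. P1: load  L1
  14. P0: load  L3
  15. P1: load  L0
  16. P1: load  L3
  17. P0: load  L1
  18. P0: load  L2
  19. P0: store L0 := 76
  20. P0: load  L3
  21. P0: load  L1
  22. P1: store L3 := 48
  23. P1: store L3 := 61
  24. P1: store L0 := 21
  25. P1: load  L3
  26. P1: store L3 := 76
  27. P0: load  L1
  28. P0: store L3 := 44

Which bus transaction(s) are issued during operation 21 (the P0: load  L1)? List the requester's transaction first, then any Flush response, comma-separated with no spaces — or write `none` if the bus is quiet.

bus = none

1. P0: load  L0  bus=[BusRd]  L0: P0=E P1=I  mem[L0]=30
2. P1: load  L3  bus=[BusRd]  L3: P0=I P1=E  mem[L3]=60
3. P0: load  L0  bus=[-]  L0: P0=E P1=I  mem[L0]=30
4. P1: store L3 := 43  bus=[-]  L3: P0=I P1=M  mem[L3]=60
5. P1: load  L1  bus=[BusRd]  L1: P0=I P1=E  mem[L1]=30
6. P1: store L2 := 31  bus=[BusRdX]  L2: P0=I P1=M  mem[L2]=10
7. P0: store L3 := 10  bus=[BusRdX,Flush]  L3: P0=M P1=I  mem[L3]=43
8. P0: load  L3  bus=[-]  L3: P0=M P1=I  mem[L3]=43
9. P0: store L3 := 41  bus=[-]  L3: P0=M P1=I  mem[L3]=43
10. P0: store L3 := 22  bus=[-]  L3: P0=M P1=I  mem[L3]=43
11. P1: store L2 := 26  bus=[-]  L2: P0=I P1=M  mem[L2]=10
12. P1: load  L3  bus=[BusRd,Flush]  L3: P0=S P1=S  mem[L3]=22
13. P1: load  L1  bus=[-]  L1: P0=I P1=E  mem[L1]=30
14. P0: load  L3  bus=[-]  L3: P0=S P1=S  mem[L3]=22
15. P1: load  L0  bus=[BusRd]  L0: P0=S P1=S  mem[L0]=30
16. P1: load  L3  bus=[-]  L3: P0=S P1=S  mem[L3]=22
17. P0: load  L1  bus=[BusRd]  L1: P0=S P1=S  mem[L1]=30
18. P0: load  L2  bus=[BusRd,Flush]  L2: P0=S P1=S  mem[L2]=26
19. P0: store L0 := 76  bus=[BusUpgr]  L0: P0=M P1=I  mem[L0]=30
20. P0: load  L3  bus=[-]  L3: P0=S P1=S  mem[L3]=22
21. P0: load  L1  bus=[-]  L1: P0=S P1=S  mem[L1]=30
22. P1: store L3 := 48  bus=[BusUpgr]  L3: P0=I P1=M  mem[L3]=22
23. P1: store L3 := 61  bus=[-]  L3: P0=I P1=M  mem[L3]=22
24. P1: store L0 := 21  bus=[BusRdX,Flush]  L0: P0=I P1=M  mem[L0]=76
25. P1: load  L3  bus=[-]  L3: P0=I P1=M  mem[L3]=22
26. P1: store L3 := 76  bus=[-]  L3: P0=I P1=M  mem[L3]=22
27. P0: load  L1  bus=[-]  L1: P0=S P1=S  mem[L1]=30
28. P0: store L3 := 44  bus=[BusRdX,Flush]  L3: P0=M P1=I  mem[L3]=76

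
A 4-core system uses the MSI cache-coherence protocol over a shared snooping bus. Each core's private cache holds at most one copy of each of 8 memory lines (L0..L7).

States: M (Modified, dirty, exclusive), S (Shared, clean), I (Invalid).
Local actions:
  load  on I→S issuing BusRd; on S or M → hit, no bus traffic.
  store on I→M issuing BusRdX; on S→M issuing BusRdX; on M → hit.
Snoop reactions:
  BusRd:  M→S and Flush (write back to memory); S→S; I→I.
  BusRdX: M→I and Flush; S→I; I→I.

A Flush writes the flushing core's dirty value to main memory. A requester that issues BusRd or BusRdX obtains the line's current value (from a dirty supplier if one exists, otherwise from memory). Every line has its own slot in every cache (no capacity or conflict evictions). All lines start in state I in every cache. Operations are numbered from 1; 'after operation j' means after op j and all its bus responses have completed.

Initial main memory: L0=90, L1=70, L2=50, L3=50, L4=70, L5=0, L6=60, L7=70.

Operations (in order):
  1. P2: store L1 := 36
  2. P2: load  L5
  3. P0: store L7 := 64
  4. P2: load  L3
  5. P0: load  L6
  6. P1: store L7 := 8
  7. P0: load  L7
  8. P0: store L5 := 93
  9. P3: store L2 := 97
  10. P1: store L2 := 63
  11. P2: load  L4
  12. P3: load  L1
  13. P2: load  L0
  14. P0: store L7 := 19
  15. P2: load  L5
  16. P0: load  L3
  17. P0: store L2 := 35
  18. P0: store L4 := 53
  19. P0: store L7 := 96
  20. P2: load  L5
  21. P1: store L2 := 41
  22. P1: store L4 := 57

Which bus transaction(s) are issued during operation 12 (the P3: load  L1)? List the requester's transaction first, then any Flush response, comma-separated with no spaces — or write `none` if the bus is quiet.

bus = BusRd,Flush

  op1 P2: store L1 := 36 → I/I/M/I on L1; bus BusRdX; mem=70
  op2 P2: load  L5 → I/I/S/I on L5; bus BusRd; mem=0
  op3 P0: store L7 := 64 → M/I/I/I on L7; bus BusRdX; mem=70
  op4 P2: load  L3 → I/I/S/I on L3; bus BusRd; mem=50
  op5 P0: load  L6 → S/I/I/I on L6; bus BusRd; mem=60
  op6 P1: store L7 := 8 → I/M/I/I on L7; bus BusRdX Flush; mem=64
  op7 P0: load  L7 → S/S/I/I on L7; bus BusRd Flush; mem=8
  op8 P0: store L5 := 93 → M/I/I/I on L5; bus BusRdX; mem=0
  op9 P3: store L2 := 97 → I/I/I/M on L2; bus BusRdX; mem=50
  op10 P1: store L2 := 63 → I/M/I/I on L2; bus BusRdX Flush; mem=97
  op11 P2: load  L4 → I/I/S/I on L4; bus BusRd; mem=70
  op12 P3: load  L1 → I/I/S/S on L1; bus BusRd Flush; mem=36
  op13 P2: load  L0 → I/I/S/I on L0; bus BusRd; mem=90
  op14 P0: store L7 := 19 → M/I/I/I on L7; bus BusRdX; mem=8
  op15 P2: load  L5 → S/I/S/I on L5; bus BusRd Flush; mem=93
  op16 P0: load  L3 → S/I/S/I on L3; bus BusRd; mem=50
  op17 P0: store L2 := 35 → M/I/I/I on L2; bus BusRdX Flush; mem=63
  op18 P0: store L4 := 53 → M/I/I/I on L4; bus BusRdX; mem=70
  op19 P0: store L7 := 96 → M/I/I/I on L7; bus (none); mem=8
  op20 P2: load  L5 → S/I/S/I on L5; bus (none); mem=93
  op21 P1: store L2 := 41 → I/M/I/I on L2; bus BusRdX Flush; mem=35
  op22 P1: store L4 := 57 → I/M/I/I on L4; bus BusRdX Flush; mem=53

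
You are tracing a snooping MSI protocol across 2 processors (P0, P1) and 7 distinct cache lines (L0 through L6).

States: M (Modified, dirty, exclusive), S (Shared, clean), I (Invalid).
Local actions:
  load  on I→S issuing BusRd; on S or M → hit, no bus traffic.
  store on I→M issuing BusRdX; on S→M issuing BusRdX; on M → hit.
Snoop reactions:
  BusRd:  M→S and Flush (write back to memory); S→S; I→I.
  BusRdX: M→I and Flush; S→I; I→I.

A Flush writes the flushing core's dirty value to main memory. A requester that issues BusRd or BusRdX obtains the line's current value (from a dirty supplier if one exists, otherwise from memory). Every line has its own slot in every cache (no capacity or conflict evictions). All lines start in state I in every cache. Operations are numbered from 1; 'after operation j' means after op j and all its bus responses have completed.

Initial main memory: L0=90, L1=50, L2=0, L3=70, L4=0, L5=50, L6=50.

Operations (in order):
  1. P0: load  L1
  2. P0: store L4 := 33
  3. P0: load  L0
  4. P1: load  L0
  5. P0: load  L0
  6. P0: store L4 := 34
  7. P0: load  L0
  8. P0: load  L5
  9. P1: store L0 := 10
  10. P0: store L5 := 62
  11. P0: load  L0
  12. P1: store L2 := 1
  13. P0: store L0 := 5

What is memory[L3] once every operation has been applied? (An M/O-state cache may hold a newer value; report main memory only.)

[1] P0: load  L1 | P0:S(50), P1:I | bus: BusRd
[2] P0: store L4 := 33 | P0:M(33), P1:I | bus: BusRdX
[3] P0: load  L0 | P0:S(90), P1:I | bus: BusRd
[4] P1: load  L0 | P0:S(90), P1:S(90) | bus: BusRd
[5] P0: load  L0 | P0:S(90), P1:S(90) | bus: none
[6] P0: store L4 := 34 | P0:M(34), P1:I | bus: none
[7] P0: load  L0 | P0:S(90), P1:S(90) | bus: none
[8] P0: load  L5 | P0:S(50), P1:I | bus: BusRd
[9] P1: store L0 := 10 | P0:I, P1:M(10) | bus: BusRdX
[10] P0: store L5 := 62 | P0:M(62), P1:I | bus: BusRdX
[11] P0: load  L0 | P0:S(10), P1:S(10) | bus: BusRd,Flush
[12] P1: store L2 := 1 | P0:I, P1:M(1) | bus: BusRdX
[13] P0: store L0 := 5 | P0:M(5), P1:I | bus: BusRdX

memory[L3] = 70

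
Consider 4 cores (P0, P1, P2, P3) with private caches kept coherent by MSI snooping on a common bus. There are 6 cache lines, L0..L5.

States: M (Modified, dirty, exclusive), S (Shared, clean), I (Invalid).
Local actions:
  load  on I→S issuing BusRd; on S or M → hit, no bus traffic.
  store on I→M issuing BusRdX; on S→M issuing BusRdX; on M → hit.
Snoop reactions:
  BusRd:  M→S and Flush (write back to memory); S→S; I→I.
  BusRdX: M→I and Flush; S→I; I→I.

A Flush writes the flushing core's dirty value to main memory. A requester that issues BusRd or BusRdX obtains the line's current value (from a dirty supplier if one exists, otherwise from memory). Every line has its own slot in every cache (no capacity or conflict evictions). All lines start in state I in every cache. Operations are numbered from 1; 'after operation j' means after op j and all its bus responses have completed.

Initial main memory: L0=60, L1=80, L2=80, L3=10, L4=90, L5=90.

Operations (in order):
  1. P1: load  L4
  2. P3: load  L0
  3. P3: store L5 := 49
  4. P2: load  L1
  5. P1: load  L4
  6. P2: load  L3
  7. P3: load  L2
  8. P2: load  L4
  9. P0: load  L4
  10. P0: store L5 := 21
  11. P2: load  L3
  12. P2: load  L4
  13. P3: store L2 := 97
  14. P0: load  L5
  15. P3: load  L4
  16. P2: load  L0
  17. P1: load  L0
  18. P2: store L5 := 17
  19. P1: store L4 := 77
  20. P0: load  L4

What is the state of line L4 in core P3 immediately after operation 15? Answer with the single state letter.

state = S

[1] P1: load  L4 | P0:I, P1:S(90), P2:I, P3:I | bus: BusRd
[2] P3: load  L0 | P0:I, P1:I, P2:I, P3:S(60) | bus: BusRd
[3] P3: store L5 := 49 | P0:I, P1:I, P2:I, P3:M(49) | bus: BusRdX
[4] P2: load  L1 | P0:I, P1:I, P2:S(80), P3:I | bus: BusRd
[5] P1: load  L4 | P0:I, P1:S(90), P2:I, P3:I | bus: none
[6] P2: load  L3 | P0:I, P1:I, P2:S(10), P3:I | bus: BusRd
[7] P3: load  L2 | P0:I, P1:I, P2:I, P3:S(80) | bus: BusRd
[8] P2: load  L4 | P0:I, P1:S(90), P2:S(90), P3:I | bus: BusRd
[9] P0: load  L4 | P0:S(90), P1:S(90), P2:S(90), P3:I | bus: BusRd
[10] P0: store L5 := 21 | P0:M(21), P1:I, P2:I, P3:I | bus: BusRdX,Flush
[11] P2: load  L3 | P0:I, P1:I, P2:S(10), P3:I | bus: none
[12] P2: load  L4 | P0:S(90), P1:S(90), P2:S(90), P3:I | bus: none
[13] P3: store L2 := 97 | P0:I, P1:I, P2:I, P3:M(97) | bus: BusRdX
[14] P0: load  L5 | P0:M(21), P1:I, P2:I, P3:I | bus: none
[15] P3: load  L4 | P0:S(90), P1:S(90), P2:S(90), P3:S(90) | bus: BusRd
[16] P2: load  L0 | P0:I, P1:I, P2:S(60), P3:S(60) | bus: BusRd
[17] P1: load  L0 | P0:I, P1:S(60), P2:S(60), P3:S(60) | bus: BusRd
[18] P2: store L5 := 17 | P0:I, P1:I, P2:M(17), P3:I | bus: BusRdX,Flush
[19] P1: store L4 := 77 | P0:I, P1:M(77), P2:I, P3:I | bus: BusRdX
[20] P0: load  L4 | P0:S(77), P1:S(77), P2:I, P3:I | bus: BusRd,Flush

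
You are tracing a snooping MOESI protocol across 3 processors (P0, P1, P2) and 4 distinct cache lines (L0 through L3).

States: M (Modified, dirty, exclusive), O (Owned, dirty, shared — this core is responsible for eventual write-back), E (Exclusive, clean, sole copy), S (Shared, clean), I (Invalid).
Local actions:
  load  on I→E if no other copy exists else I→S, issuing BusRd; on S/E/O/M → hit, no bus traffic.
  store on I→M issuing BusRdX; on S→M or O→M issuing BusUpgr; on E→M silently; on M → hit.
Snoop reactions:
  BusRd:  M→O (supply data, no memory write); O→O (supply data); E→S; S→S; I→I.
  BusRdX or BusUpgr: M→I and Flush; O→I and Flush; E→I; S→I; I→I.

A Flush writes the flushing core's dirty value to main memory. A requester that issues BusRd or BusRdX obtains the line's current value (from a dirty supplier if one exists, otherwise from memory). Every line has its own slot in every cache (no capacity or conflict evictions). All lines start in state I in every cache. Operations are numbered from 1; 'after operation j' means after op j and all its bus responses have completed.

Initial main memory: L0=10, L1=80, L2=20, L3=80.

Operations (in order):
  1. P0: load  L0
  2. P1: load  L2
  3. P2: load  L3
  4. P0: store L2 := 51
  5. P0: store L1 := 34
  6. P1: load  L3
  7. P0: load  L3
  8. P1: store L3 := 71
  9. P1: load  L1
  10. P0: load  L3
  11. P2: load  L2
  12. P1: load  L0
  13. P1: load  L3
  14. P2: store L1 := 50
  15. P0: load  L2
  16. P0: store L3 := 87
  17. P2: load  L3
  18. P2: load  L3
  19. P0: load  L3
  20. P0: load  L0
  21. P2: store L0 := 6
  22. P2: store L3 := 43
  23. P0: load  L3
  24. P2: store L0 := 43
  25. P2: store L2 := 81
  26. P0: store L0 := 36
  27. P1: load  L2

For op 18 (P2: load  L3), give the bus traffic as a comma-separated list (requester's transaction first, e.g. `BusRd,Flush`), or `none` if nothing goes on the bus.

bus = none

step 1: P0: load  L0  ⟶  EII  (L0)  txn=BusRd  M[L0]=10
step 2: P1: load  L2  ⟶  IEI  (L2)  txn=BusRd  M[L2]=20
step 3: P2: load  L3  ⟶  IIE  (L3)  txn=BusRd  M[L3]=80
step 4: P0: store L2 := 51  ⟶  MII  (L2)  txn=BusRdX  M[L2]=20
step 5: P0: store L1 := 34  ⟶  MII  (L1)  txn=BusRdX  M[L1]=80
step 6: P1: load  L3  ⟶  ISS  (L3)  txn=BusRd  M[L3]=80
step 7: P0: load  L3  ⟶  SSS  (L3)  txn=BusRd  M[L3]=80
step 8: P1: store L3 := 71  ⟶  IMI  (L3)  txn=BusUpgr  M[L3]=80
step 9: P1: load  L1  ⟶  OSI  (L1)  txn=BusRd  M[L1]=80
step 10: P0: load  L3  ⟶  SOI  (L3)  txn=BusRd  M[L3]=80
step 11: P2: load  L2  ⟶  OIS  (L2)  txn=BusRd  M[L2]=20
step 12: P1: load  L0  ⟶  SSI  (L0)  txn=BusRd  M[L0]=10
step 13: P1: load  L3  ⟶  SOI  (L3)  txn=∅  M[L3]=80
step 14: P2: store L1 := 50  ⟶  IIM  (L1)  txn=BusRdX+Flush  M[L1]=34
step 15: P0: load  L2  ⟶  OIS  (L2)  txn=∅  M[L2]=20
step 16: P0: store L3 := 87  ⟶  MII  (L3)  txn=BusUpgr+Flush  M[L3]=71
step 17: P2: load  L3  ⟶  OIS  (L3)  txn=BusRd  M[L3]=71
step 18: P2: load  L3  ⟶  OIS  (L3)  txn=∅  M[L3]=71
step 19: P0: load  L3  ⟶  OIS  (L3)  txn=∅  M[L3]=71
step 20: P0: load  L0  ⟶  SSI  (L0)  txn=∅  M[L0]=10
step 21: P2: store L0 := 6  ⟶  IIM  (L0)  txn=BusRdX  M[L0]=10
step 22: P2: store L3 := 43  ⟶  IIM  (L3)  txn=BusUpgr+Flush  M[L3]=87
step 23: P0: load  L3  ⟶  SIO  (L3)  txn=BusRd  M[L3]=87
step 24: P2: store L0 := 43  ⟶  IIM  (L0)  txn=∅  M[L0]=10
step 25: P2: store L2 := 81  ⟶  IIM  (L2)  txn=BusUpgr+Flush  M[L2]=51
step 26: P0: store L0 := 36  ⟶  MII  (L0)  txn=BusRdX+Flush  M[L0]=43
step 27: P1: load  L2  ⟶  ISO  (L2)  txn=BusRd  M[L2]=51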